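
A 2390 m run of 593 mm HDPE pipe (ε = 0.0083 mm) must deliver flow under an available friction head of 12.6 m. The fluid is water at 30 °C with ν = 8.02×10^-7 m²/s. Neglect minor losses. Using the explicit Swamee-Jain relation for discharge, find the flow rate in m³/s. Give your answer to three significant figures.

Q ≈ 0.651 m³/s

Swamee-Jain (Type II): Q = -0.965·√(gD⁵h_f/L)·ln[ε/(3.7D) + √(3.17ν²L/(gD³h_f))]
√(gD⁵h_f/L) = √(9.81·0.593⁵·12.6/2390) = 0.06158
ε/(3.7D) = 3.78×10^-6; √(3.17ν²L/(gD³h_f)) = 1.37×10^-5
Q = -0.965·0.06158·ln(1.753×10^-5) = 0.6508 m³/s
Check: V = 2.36 m/s, Re = 1.74×10^6, f = 0.01106, h_f = 12.6 m ≈ 12.6 m ✓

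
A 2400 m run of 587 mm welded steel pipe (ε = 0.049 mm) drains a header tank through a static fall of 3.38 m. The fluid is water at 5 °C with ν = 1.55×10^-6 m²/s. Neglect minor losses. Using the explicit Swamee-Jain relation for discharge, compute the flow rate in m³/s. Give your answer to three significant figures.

Q ≈ 0.285 m³/s

Swamee-Jain (Type II): Q = -0.965·√(gD⁵h_f/L)·ln[ε/(3.7D) + √(3.17ν²L/(gD³h_f))]
√(gD⁵h_f/L) = √(9.81·0.587⁵·3.38/2400) = 0.03103
ε/(3.7D) = 2.26×10^-5; √(3.17ν²L/(gD³h_f)) = 5.22×10^-5
Q = -0.965·0.03103·ln(7.477×10^-5) = 0.2845 m³/s
Check: V = 1.05 m/s, Re = 3.98×10^5, f = 0.01469, h_f = 3.38 m ≈ 3.38 m ✓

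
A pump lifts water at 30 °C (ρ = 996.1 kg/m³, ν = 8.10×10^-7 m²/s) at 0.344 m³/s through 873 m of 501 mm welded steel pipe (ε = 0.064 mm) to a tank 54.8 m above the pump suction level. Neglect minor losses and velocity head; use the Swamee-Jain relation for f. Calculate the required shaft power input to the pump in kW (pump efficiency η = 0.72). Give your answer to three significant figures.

P_shaft ≈ 273 kW

V = 4Q/(πD²) = 1.745 m/s; Re = 1.08×10^6; ε/D = 1.28×10^-4; f = 0.01382
h_f = f(L/D)V²/2g = 3.738 m
Total head H = z + h_f = 54.8 + 3.738 = 58.54 m
P_hyd = ρgQH = 996.1·9.81·0.344·58.54 = 196.8 kW
P_shaft = P_hyd/η = 196.8/0.72 = 273.3 kW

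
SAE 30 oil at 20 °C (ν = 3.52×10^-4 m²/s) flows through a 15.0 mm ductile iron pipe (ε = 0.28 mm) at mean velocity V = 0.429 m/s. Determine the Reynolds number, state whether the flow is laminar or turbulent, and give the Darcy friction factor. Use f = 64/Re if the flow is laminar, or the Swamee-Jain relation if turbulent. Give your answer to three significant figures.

Re = VD/ν = 0.4290·0.0150/3.52×10^-4 = 18.3
Re < 2300 → laminar → f = 64/Re = 3.501

Re ≈ 18.3; laminar; f = 64/Re ≈ 3.50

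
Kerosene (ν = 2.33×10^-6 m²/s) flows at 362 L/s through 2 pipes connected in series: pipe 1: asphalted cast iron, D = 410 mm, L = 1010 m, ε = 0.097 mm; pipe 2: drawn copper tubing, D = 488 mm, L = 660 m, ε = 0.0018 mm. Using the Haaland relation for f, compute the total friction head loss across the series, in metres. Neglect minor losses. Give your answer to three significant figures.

Pipe 1: V = 2.742 m/s, Re = 4.82×10^5, ε/D = 2.37×10^-4, f = 0.01566, h_1 = f(L/D)V²/2g = 14.79 m
Pipe 2: V = 1.935 m/s, Re = 4.05×10^5, ε/D = 3.69×10^-6, f = 0.01360, h_2 = f(L/D)V²/2g = 3.512 m
Series → Q common, losses add: H = Σh = 18.30 m

H ≈ 18.3 m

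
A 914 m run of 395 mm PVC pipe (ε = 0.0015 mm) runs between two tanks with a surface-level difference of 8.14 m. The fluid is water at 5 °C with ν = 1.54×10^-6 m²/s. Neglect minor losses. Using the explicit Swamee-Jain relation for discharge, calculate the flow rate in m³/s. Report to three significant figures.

Q ≈ 0.284 m³/s

Swamee-Jain (Type II): Q = -0.965·√(gD⁵h_f/L)·ln[ε/(3.7D) + √(3.17ν²L/(gD³h_f))]
√(gD⁵h_f/L) = √(9.81·0.395⁵·8.14/914) = 0.02898
ε/(3.7D) = 1.03×10^-6; √(3.17ν²L/(gD³h_f)) = 3.74×10^-5
Q = -0.965·0.02898·ln(3.839×10^-5) = 0.2844 m³/s
Check: V = 2.32 m/s, Re = 5.95×10^5, f = 0.01276, h_f = 8.11 m ≈ 8.14 m ✓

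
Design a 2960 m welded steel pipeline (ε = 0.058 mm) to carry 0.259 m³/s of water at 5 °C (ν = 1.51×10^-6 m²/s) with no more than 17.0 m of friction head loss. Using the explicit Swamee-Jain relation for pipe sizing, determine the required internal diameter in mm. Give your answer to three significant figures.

Swamee-Jain (Type III): D = 0.66·[ε^1.25·(LQ²/(gh_f))^4.75 + ν·Q^9.4·(L/(gh_f))^5.2]^0.04
LQ²/(gh_f) = 1.191; L/(gh_f) = 17.75
Term 1 = ε^1.25·(…)^4.75 = 1.16×10^-5; Term 2 = ν·Q^9.4·(…)^5.2 = 1.44×10^-5
D = 0.66·(1.16×10^-5 + 1.44×10^-5)^0.04 = 0.4327 m = 433 mm
Check: V = 1.76 m/s, Re = 5.05×10^5, f = 0.01484, h_f = 16.0 m ≈ 17.0 m ✓

D ≈ 433 mm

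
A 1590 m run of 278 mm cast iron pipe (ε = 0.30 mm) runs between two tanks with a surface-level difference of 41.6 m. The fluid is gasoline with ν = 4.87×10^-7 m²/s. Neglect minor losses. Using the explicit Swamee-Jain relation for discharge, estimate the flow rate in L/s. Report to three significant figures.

Q ≈ 161 L/s

Swamee-Jain (Type II): Q = -0.965·√(gD⁵h_f/L)·ln[ε/(3.7D) + √(3.17ν²L/(gD³h_f))]
√(gD⁵h_f/L) = √(9.81·0.278⁵·41.6/1590) = 0.02064
ε/(3.7D) = 2.92×10^-4; √(3.17ν²L/(gD³h_f)) = 1.17×10^-5
Q = -0.965·0.02064·ln(3.033×10^-4) = 0.1614 m³/s
Check: V = 2.66 m/s, Re = 1.52×10^6, f = 0.02026, h_f = 41.8 m ≈ 41.6 m ✓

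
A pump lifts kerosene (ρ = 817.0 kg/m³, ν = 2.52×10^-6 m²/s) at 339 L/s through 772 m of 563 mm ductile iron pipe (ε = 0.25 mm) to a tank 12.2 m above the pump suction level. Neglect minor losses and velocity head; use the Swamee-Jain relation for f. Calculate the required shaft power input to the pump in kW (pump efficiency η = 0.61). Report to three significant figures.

P_shaft ≈ 64.7 kW

V = 4Q/(πD²) = 1.362 m/s; Re = 3.04×10^5; ε/D = 4.44×10^-4; f = 0.01798
h_f = f(L/D)V²/2g = 2.330 m
Total head H = z + h_f = 12.2 + 2.330 = 14.53 m
P_hyd = ρgQH = 817.0·9.81·0.339·14.53 = 39.48 kW
P_shaft = P_hyd/η = 39.48/0.61 = 64.72 kW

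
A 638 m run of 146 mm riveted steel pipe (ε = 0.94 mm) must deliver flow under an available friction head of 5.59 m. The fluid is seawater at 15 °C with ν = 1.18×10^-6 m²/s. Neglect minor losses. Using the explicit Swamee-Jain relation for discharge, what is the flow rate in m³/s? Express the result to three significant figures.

Q ≈ 0.0145 m³/s

Swamee-Jain (Type II): Q = -0.965·√(gD⁵h_f/L)·ln[ε/(3.7D) + √(3.17ν²L/(gD³h_f))]
√(gD⁵h_f/L) = √(9.81·0.146⁵·5.59/638) = 0.002388
ε/(3.7D) = 0.00174; √(3.17ν²L/(gD³h_f)) = 1.28×10^-4
Q = -0.965·0.002388·ln(0.001869) = 0.01448 m³/s
Check: V = 0.865 m/s, Re = 1.07×10^5, f = 0.03382, h_f = 5.63 m ≈ 5.59 m ✓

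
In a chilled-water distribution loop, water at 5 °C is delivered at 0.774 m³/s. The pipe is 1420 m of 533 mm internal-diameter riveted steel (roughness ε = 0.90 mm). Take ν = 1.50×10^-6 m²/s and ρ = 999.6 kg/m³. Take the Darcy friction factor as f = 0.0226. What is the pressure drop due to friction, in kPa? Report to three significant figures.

Δp ≈ 362 kPa

V = 4Q/(πD²) = 4·0.774/(π·0.533²) = 3.469 m/s
h_f = f(L/D)V²/(2g) = 0.02260·(1420/0.533)·3.469²/(2·9.81) = 36.93 m
Δp = ρg·h_f = 999.6·9.81·36.93 = 362.1 kPa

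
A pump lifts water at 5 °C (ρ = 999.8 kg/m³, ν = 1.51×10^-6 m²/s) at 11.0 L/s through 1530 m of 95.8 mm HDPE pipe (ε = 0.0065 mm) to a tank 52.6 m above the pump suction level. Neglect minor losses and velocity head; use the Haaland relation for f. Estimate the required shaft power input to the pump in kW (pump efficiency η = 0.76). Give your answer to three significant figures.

P_shaft ≈ 12.4 kW

V = 4Q/(πD²) = 1.526 m/s; Re = 9.68×10^4; ε/D = 6.78×10^-5; f = 0.01823
h_f = f(L/D)V²/2g = 34.56 m
Total head H = z + h_f = 52.6 + 34.56 = 87.16 m
P_hyd = ρgQH = 999.8·9.81·0.0110·87.16 = 9.403 kW
P_shaft = P_hyd/η = 9.403/0.76 = 12.37 kW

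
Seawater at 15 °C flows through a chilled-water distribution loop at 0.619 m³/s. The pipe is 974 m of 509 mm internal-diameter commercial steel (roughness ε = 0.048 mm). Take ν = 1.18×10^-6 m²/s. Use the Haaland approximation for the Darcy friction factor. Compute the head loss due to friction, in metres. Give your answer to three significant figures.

h_f ≈ 11.7 m

V = 4Q/(πD²) = 4·0.619/(π·0.509²) = 3.042 m/s
Re = VD/ν = 3.042·0.509/1.18×10^-6 = 1.31×10^6 → turbulent
ε/D = 0.048/509 = 9.43×10^-5
Haaland: f = 0.01297
h_f = f(L/D)V²/(2g) = 0.01297·(974/0.509)·3.042²/(2·9.81) = 11.70 m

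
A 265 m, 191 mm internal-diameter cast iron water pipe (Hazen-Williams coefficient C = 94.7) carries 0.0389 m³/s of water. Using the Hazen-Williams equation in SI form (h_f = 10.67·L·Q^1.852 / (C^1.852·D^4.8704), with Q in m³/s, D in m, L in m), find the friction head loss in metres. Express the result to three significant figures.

h_f = 10.67·265·0.0389^1.852 / (94.7^1.852·0.191^4.8704) = 4.802 m

h_f ≈ 4.80 m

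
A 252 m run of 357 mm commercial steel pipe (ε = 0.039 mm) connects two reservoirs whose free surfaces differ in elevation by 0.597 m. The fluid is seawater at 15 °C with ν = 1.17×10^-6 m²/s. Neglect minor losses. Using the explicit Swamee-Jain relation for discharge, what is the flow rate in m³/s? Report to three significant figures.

Swamee-Jain (Type II): Q = -0.965·√(gD⁵h_f/L)·ln[ε/(3.7D) + √(3.17ν²L/(gD³h_f))]
√(gD⁵h_f/L) = √(9.81·0.357⁵·0.597/252) = 0.01161
ε/(3.7D) = 2.95×10^-5; √(3.17ν²L/(gD³h_f)) = 6.41×10^-5
Q = -0.965·0.01161·ln(9.359×10^-5) = 0.1039 m³/s
Check: V = 1.04 m/s, Re = 3.17×10^5, f = 0.01541, h_f = 0.598 m ≈ 0.597 m ✓

Q ≈ 0.104 m³/s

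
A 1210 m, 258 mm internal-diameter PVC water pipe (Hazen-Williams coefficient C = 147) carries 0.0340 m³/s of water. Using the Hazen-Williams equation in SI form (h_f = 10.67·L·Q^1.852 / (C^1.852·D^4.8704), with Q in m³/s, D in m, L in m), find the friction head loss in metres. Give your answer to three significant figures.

h_f = 10.67·1210·0.0340^1.852 / (147^1.852·0.258^4.8704) = 1.750 m

h_f ≈ 1.75 m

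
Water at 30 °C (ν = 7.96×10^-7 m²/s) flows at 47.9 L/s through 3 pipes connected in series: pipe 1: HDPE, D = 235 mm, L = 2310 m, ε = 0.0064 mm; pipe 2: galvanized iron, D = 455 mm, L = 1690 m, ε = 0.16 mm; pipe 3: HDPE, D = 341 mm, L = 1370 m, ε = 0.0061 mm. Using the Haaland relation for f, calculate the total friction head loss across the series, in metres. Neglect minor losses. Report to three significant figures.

Pipe 1: V = 1.104 m/s, Re = 3.26×10^5, ε/D = 2.72×10^-5, f = 0.01437, h_1 = f(L/D)V²/2g = 8.778 m
Pipe 2: V = 0.2946 m/s, Re = 1.68×10^5, ε/D = 3.52×10^-4, f = 0.01815, h_2 = f(L/D)V²/2g = 0.2983 m
Pipe 3: V = 0.5245 m/s, Re = 2.25×10^5, ε/D = 1.79×10^-5, f = 0.01527, h_3 = f(L/D)V²/2g = 0.8604 m
Series → Q common, losses add: H = Σh = 9.937 m

H ≈ 9.94 m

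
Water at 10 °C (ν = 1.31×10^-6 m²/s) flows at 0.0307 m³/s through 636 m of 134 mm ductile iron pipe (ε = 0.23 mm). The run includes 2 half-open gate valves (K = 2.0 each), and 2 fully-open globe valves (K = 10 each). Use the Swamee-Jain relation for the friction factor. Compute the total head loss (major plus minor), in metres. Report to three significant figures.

H_L ≈ 32.8 m

V = 4Q/(πD²) = 2.177 m/s; V²/2g = 0.2415 m
Re = 2.23×10^5, ε/D = 0.00172 → f = 0.02355 (Swamee-Jain)
Major: h_f = f(L/D)·V²/2g = 0.02355·4746·0.2415 = 27.00 m
Minor: ΣK = 24.0; h_m = ΣK·V²/2g = 5.797 m
Total H_L = 27.00 + 5.797 = 32.80 m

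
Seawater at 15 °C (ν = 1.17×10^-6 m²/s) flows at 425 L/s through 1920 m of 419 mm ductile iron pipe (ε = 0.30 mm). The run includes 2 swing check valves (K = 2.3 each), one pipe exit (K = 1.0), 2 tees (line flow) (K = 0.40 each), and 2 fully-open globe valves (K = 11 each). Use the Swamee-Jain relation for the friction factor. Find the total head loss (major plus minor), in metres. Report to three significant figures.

H_L ≈ 55.0 m

V = 4Q/(πD²) = 3.082 m/s; V²/2g = 0.4842 m
Re = 1.10×10^6, ε/D = 7.16×10^-4 → f = 0.01857 (Swamee-Jain)
Major: h_f = f(L/D)·V²/2g = 0.01857·4582·0.4842 = 41.21 m
Minor: ΣK = 28.4; h_m = ΣK·V²/2g = 13.75 m
Total H_L = 41.21 + 13.75 = 54.97 m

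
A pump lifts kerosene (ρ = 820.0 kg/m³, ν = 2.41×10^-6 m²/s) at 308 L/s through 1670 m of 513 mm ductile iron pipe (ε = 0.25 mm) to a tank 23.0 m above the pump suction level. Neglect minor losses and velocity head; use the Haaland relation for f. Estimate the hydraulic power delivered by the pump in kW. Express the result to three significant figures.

V = 4Q/(πD²) = 1.490 m/s; Re = 3.17×10^5; ε/D = 4.87×10^-4; f = 0.01793
h_f = f(L/D)V²/2g = 6.607 m
Total head H = z + h_f = 23.0 + 6.607 = 29.61 m
P_hyd = ρgQH = 820.0·9.81·0.308·29.61 = 73.36 kW

P_hyd ≈ 73.4 kW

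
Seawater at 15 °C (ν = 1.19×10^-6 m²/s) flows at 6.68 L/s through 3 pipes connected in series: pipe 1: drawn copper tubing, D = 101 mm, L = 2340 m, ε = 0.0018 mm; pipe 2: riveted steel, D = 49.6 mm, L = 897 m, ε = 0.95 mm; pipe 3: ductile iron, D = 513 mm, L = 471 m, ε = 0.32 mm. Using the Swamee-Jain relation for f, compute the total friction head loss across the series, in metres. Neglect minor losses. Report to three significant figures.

Pipe 1: V = 0.8338 m/s, Re = 7.08×10^4, ε/D = 1.78×10^-5, f = 0.01932, h_1 = f(L/D)V²/2g = 15.86 m
Pipe 2: V = 3.457 m/s, Re = 1.44×10^5, ε/D = 0.0192, f = 0.04830, h_2 = f(L/D)V²/2g = 532.1 m
Pipe 3: V = 0.03232 m/s, Re = 1.39×10^4, ε/D = 6.24×10^-4, f = 0.02958, h_3 = f(L/D)V²/2g = 0.001446 m
Series → Q common, losses add: H = Σh = 547.9 m

H ≈ 548 m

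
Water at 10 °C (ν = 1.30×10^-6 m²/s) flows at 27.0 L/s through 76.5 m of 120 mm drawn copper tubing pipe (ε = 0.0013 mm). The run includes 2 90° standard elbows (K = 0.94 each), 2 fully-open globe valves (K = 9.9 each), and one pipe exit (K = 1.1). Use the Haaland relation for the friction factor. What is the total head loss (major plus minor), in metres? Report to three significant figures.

V = 4Q/(πD²) = 2.387 m/s; V²/2g = 0.2905 m
Re = 2.20×10^5, ε/D = 1.08×10^-5 → f = 0.01528 (Haaland)
Major: h_f = f(L/D)·V²/2g = 0.01528·637.5·0.2905 = 2.830 m
Minor: ΣK = 22.8; h_m = ΣK·V²/2g = 6.617 m
Total H_L = 2.830 + 6.617 = 9.447 m

H_L ≈ 9.45 m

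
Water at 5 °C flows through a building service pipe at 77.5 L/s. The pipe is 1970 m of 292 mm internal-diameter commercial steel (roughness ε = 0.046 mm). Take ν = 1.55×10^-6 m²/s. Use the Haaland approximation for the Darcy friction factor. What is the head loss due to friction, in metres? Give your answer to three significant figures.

V = 4Q/(πD²) = 4·0.0775/(π·0.292²) = 1.157 m/s
Re = VD/ν = 1.157·0.292/1.55×10^-6 = 2.18×10^5 → turbulent
ε/D = 0.046/292 = 1.58×10^-4
Haaland: f = 0.01639
h_f = f(L/D)V²/(2g) = 0.01639·(1970/0.292)·1.157²/(2·9.81) = 7.547 m

h_f ≈ 7.55 m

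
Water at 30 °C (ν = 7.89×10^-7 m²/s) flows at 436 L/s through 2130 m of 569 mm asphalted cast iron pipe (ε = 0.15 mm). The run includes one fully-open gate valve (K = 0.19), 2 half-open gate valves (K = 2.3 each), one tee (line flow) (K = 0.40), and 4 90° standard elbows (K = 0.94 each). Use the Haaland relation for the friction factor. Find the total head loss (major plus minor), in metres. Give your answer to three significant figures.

V = 4Q/(πD²) = 1.715 m/s; V²/2g = 0.1498 m
Re = 1.24×10^6, ε/D = 2.64×10^-4 → f = 0.01514 (Haaland)
Major: h_f = f(L/D)·V²/2g = 0.01514·3743·0.1498 = 8.490 m
Minor: ΣK = 8.95; h_m = ΣK·V²/2g = 1.341 m
Total H_L = 8.490 + 1.341 = 9.831 m

H_L ≈ 9.83 m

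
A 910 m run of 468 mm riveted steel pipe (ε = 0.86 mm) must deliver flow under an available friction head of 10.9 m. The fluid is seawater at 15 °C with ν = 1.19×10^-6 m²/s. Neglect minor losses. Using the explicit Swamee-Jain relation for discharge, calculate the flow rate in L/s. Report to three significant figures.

Swamee-Jain (Type II): Q = -0.965·√(gD⁵h_f/L)·ln[ε/(3.7D) + √(3.17ν²L/(gD³h_f))]
√(gD⁵h_f/L) = √(9.81·0.468⁵·10.9/910) = 0.05136
ε/(3.7D) = 4.97×10^-4; √(3.17ν²L/(gD³h_f)) = 1.93×10^-5
Q = -0.965·0.05136·ln(5.160×10^-4) = 0.3752 m³/s
Check: V = 2.18 m/s, Re = 8.58×10^5, f = 0.02322, h_f = 10.9 m ≈ 10.9 m ✓

Q ≈ 375 L/s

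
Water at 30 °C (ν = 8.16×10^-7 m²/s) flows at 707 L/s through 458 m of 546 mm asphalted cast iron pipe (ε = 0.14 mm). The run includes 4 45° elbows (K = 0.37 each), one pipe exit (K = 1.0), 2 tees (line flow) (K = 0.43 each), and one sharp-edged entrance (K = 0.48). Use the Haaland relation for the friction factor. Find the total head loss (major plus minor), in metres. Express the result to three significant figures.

V = 4Q/(πD²) = 3.020 m/s; V²/2g = 0.4647 m
Re = 2.02×10^6, ε/D = 2.56×10^-4 → f = 0.01485 (Haaland)
Major: h_f = f(L/D)·V²/2g = 0.01485·838.8·0.4647 = 5.788 m
Minor: ΣK = 3.82; h_m = ΣK·V²/2g = 1.775 m
Total H_L = 5.788 + 1.775 = 7.563 m

H_L ≈ 7.56 m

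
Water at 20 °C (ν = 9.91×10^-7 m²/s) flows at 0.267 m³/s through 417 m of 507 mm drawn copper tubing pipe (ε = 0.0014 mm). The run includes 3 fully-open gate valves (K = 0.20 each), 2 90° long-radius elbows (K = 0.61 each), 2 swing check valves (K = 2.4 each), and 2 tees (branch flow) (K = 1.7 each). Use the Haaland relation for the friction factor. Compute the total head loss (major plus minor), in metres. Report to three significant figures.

H_L ≈ 1.80 m

V = 4Q/(πD²) = 1.323 m/s; V²/2g = 0.08915 m
Re = 6.77×10^5, ε/D = 2.76×10^-6 → f = 0.01242 (Haaland)
Major: h_f = f(L/D)·V²/2g = 0.01242·822.5·0.08915 = 0.9107 m
Minor: ΣK = 10.0; h_m = ΣK·V²/2g = 0.8933 m
Total H_L = 0.9107 + 0.8933 = 1.804 m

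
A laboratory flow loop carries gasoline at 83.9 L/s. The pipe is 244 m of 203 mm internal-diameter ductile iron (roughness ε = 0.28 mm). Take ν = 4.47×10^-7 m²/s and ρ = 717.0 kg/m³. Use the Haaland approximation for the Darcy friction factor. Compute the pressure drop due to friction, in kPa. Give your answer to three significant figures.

Δp ≈ 62.2 kPa

V = 4Q/(πD²) = 4·0.0839/(π·0.203²) = 2.592 m/s
Re = VD/ν = 2.592·0.203/4.47×10^-7 = 1.18×10^6 → turbulent
ε/D = 0.28/203 = 0.00138
Haaland: f = 0.02149
h_f = f(L/D)V²/(2g) = 0.02149·(244/0.203)·2.592²/(2·9.81) = 8.847 m
Δp = ρg·h_f = 717.0·9.81·8.847 = 62.23 kPa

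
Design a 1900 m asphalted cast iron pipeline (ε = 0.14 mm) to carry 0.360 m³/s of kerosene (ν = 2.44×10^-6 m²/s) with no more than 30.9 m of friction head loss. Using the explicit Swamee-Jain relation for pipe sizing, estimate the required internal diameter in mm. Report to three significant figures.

D ≈ 413 mm

Swamee-Jain (Type III): D = 0.66·[ε^1.25·(LQ²/(gh_f))^4.75 + ν·Q^9.4·(L/(gh_f))^5.2]^0.04
LQ²/(gh_f) = 0.8123; L/(gh_f) = 6.268
Term 1 = ε^1.25·(…)^4.75 = 5.67×10^-6; Term 2 = ν·Q^9.4·(…)^5.2 = 2.30×10^-6
D = 0.66·(5.67×10^-6 + 2.30×10^-6)^0.04 = 0.4127 m = 413 mm
Check: V = 2.69 m/s, Re = 4.55×10^5, f = 0.01678, h_f = 28.5 m ≈ 30.9 m ✓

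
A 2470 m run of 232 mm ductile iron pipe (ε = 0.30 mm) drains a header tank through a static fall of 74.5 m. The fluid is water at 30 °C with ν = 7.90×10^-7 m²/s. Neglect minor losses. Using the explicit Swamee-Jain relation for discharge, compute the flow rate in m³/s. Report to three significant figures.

Swamee-Jain (Type II): Q = -0.965·√(gD⁵h_f/L)·ln[ε/(3.7D) + √(3.17ν²L/(gD³h_f))]
√(gD⁵h_f/L) = √(9.81·0.232⁵·74.5/2470) = 0.01410
ε/(3.7D) = 3.49×10^-4; √(3.17ν²L/(gD³h_f)) = 2.31×10^-5
Q = -0.965·0.01410·ln(3.726×10^-4) = 0.1074 m³/s
Check: V = 2.54 m/s, Re = 7.46×10^5, f = 0.02136, h_f = 74.9 m ≈ 74.5 m ✓

Q ≈ 0.107 m³/s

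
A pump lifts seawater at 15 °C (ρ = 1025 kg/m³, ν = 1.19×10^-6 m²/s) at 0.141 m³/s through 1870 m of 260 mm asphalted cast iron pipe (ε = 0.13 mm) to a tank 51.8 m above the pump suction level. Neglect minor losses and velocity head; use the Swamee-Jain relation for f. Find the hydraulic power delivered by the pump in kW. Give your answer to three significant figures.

P_hyd ≈ 138 kW

V = 4Q/(πD²) = 2.656 m/s; Re = 5.80×10^5; ε/D = 5.00×10^-4; f = 0.01765
h_f = f(L/D)V²/2g = 45.64 m
Total head H = z + h_f = 51.8 + 45.64 = 97.44 m
P_hyd = ρgQH = 1025·9.81·0.141·97.44 = 138.1 kW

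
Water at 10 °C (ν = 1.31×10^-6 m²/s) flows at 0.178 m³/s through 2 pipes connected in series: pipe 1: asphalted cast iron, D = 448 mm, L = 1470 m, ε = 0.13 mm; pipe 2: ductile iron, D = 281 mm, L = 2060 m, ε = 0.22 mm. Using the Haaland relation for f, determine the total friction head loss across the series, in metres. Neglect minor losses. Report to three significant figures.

Pipe 1: V = 1.129 m/s, Re = 3.86×10^5, ε/D = 2.90×10^-4, f = 0.01638, h_1 = f(L/D)V²/2g = 3.493 m
Pipe 2: V = 2.870 m/s, Re = 6.16×10^5, ε/D = 7.83×10^-4, f = 0.01906, h_2 = f(L/D)V²/2g = 58.67 m
Series → Q common, losses add: H = Σh = 62.17 m

H ≈ 62.2 m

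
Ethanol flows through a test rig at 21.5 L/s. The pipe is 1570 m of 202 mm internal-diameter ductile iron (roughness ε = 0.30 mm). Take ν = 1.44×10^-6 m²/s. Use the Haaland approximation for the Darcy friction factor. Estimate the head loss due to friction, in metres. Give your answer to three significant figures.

h_f ≈ 4.21 m

V = 4Q/(πD²) = 4·0.0215/(π·0.202²) = 0.6709 m/s
Re = VD/ν = 0.6709·0.202/1.44×10^-6 = 9.41×10^4 → turbulent
ε/D = 0.30/202 = 0.00149
Haaland: f = 0.02363
h_f = f(L/D)V²/(2g) = 0.02363·(1570/0.202)·0.6709²/(2·9.81) = 4.213 m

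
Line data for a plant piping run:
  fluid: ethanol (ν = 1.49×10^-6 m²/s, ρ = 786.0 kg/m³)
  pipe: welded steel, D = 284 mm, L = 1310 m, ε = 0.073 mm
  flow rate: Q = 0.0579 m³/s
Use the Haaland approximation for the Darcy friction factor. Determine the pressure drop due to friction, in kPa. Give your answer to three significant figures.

Δp ≈ 26.6 kPa

V = 4Q/(πD²) = 4·0.0579/(π·0.284²) = 0.9140 m/s
Re = VD/ν = 0.9140·0.284/1.49×10^-6 = 1.74×10^5 → turbulent
ε/D = 0.073/284 = 2.57×10^-4
Haaland: f = 0.01754
h_f = f(L/D)V²/(2g) = 0.01754·(1310/0.284)·0.9140²/(2·9.81) = 3.445 m
Δp = ρg·h_f = 786.0·9.81·3.445 = 26.56 kPa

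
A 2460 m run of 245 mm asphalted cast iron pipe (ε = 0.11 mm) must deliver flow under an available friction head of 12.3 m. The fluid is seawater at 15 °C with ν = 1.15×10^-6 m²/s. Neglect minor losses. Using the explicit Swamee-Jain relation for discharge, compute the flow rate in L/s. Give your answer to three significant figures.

Q ≈ 54.2 L/s

Swamee-Jain (Type II): Q = -0.965·√(gD⁵h_f/L)·ln[ε/(3.7D) + √(3.17ν²L/(gD³h_f))]
√(gD⁵h_f/L) = √(9.81·0.245⁵·12.3/2460) = 0.006580
ε/(3.7D) = 1.21×10^-4; √(3.17ν²L/(gD³h_f)) = 7.62×10^-5
Q = -0.965·0.006580·ln(1.976×10^-4) = 0.05416 m³/s
Check: V = 1.15 m/s, Re = 2.45×10^5, f = 0.01832, h_f = 12.4 m ≈ 12.3 m ✓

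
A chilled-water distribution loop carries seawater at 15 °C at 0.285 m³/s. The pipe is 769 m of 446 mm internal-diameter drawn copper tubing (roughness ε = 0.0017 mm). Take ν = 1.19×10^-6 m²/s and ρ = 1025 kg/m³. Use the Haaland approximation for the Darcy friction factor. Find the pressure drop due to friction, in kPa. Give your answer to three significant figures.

Δp ≈ 36.5 kPa

V = 4Q/(πD²) = 4·0.285/(π·0.446²) = 1.824 m/s
Re = VD/ν = 1.824·0.446/1.19×10^-6 = 6.84×10^5 → turbulent
ε/D = 0.0017/446 = 3.81×10^-6
Haaland: f = 0.01241
h_f = f(L/D)V²/(2g) = 0.01241·(769/0.446)·1.824²/(2·9.81) = 3.630 m
Δp = ρg·h_f = 1025·9.81·3.630 = 36.50 kPa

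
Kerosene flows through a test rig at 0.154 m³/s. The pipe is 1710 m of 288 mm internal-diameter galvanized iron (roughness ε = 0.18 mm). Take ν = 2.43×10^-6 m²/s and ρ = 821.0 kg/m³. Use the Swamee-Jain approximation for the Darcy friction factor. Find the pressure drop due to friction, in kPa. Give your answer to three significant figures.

V = 4Q/(πD²) = 4·0.154/(π·0.288²) = 2.364 m/s
Re = VD/ν = 2.364·0.288/2.43×10^-6 = 2.80×10^5 → turbulent
ε/D = 0.18/288 = 6.25×10^-4
Swamee-Jain: f = 0.01909
h_f = f(L/D)V²/(2g) = 0.01909·(1710/0.288)·2.364²/(2·9.81) = 32.29 m
Δp = ρg·h_f = 821.0·9.81·32.29 = 260.1 kPa

Δp ≈ 260 kPa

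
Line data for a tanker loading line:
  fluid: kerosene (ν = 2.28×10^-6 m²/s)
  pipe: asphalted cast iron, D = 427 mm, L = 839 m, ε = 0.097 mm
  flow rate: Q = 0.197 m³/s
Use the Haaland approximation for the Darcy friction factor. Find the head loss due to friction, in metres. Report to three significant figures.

h_f ≈ 3.14 m

V = 4Q/(πD²) = 4·0.197/(π·0.427²) = 1.376 m/s
Re = VD/ν = 1.376·0.427/2.28×10^-6 = 2.58×10^5 → turbulent
ε/D = 0.097/427 = 2.27×10^-4
Haaland: f = 0.01654
h_f = f(L/D)V²/(2g) = 0.01654·(839/0.427)·1.376²/(2·9.81) = 3.135 m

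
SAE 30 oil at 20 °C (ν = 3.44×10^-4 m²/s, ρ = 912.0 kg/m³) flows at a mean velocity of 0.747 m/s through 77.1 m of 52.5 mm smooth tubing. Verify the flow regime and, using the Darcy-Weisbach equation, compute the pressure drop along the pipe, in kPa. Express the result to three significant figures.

Δp ≈ 210 kPa

Re = VD/ν = 0.747·0.05250/3.44×10^-4 = 114 → laminar (Re < 2300)
f = 64/Re = 0.5614
h_f = f(L/D)V²/(2g) = 0.5614·(77.1/0.05250)·0.747²/(2·9.81) = 23.45 m
Δp = ρg·h_f = 912.0·9.81·23.45 = 209.8 kPa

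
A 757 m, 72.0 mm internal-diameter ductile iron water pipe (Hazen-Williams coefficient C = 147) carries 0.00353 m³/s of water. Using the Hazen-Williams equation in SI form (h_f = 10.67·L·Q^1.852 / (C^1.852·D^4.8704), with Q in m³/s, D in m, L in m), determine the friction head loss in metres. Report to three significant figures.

h_f = 10.67·757·0.00353^1.852 / (147^1.852·0.0720^4.8704) = 8.263 m

h_f ≈ 8.26 m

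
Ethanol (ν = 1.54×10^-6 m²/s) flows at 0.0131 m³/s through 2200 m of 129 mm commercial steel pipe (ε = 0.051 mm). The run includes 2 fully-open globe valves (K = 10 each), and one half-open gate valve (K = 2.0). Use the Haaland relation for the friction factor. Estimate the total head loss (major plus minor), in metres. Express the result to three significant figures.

V = 4Q/(πD²) = 1.002 m/s; V²/2g = 0.05120 m
Re = 8.40×10^4, ε/D = 3.95×10^-4 → f = 0.02012 (Haaland)
Major: h_f = f(L/D)·V²/2g = 0.02012·17054·0.05120 = 17.57 m
Minor: ΣK = 22.0; h_m = ΣK·V²/2g = 1.126 m
Total H_L = 17.57 + 1.126 = 18.70 m

H_L ≈ 18.7 m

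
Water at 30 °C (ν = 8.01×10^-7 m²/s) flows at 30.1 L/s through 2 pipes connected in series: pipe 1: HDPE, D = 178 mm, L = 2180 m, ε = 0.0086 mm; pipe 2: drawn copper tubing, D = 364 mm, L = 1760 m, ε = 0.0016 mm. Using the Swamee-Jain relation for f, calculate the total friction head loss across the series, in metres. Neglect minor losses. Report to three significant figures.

H ≈ 14.2 m

Pipe 1: V = 1.210 m/s, Re = 2.69×10^5, ε/D = 4.83×10^-5, f = 0.01519, h_1 = f(L/D)V²/2g = 13.87 m
Pipe 2: V = 0.2893 m/s, Re = 1.31×10^5, ε/D = 4.40×10^-6, f = 0.01692, h_2 = f(L/D)V²/2g = 0.3488 m
Series → Q common, losses add: H = Σh = 14.22 m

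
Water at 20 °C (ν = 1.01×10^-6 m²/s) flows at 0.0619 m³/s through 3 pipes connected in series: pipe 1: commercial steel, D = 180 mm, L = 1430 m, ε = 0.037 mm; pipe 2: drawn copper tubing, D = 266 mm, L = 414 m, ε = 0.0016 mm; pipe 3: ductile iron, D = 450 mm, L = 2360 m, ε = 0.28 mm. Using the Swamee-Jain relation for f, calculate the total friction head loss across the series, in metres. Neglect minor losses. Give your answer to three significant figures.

Pipe 1: V = 2.433 m/s, Re = 4.34×10^5, ε/D = 2.06×10^-4, f = 0.01576, h_1 = f(L/D)V²/2g = 37.76 m
Pipe 2: V = 1.114 m/s, Re = 2.93×10^5, ε/D = 6.02×10^-6, f = 0.01450, h_2 = f(L/D)V²/2g = 1.428 m
Pipe 3: V = 0.3892 m/s, Re = 1.73×10^5, ε/D = 6.22×10^-4, f = 0.01978, h_3 = f(L/D)V²/2g = 0.8011 m
Series → Q common, losses add: H = Σh = 39.99 m

H ≈ 40.0 m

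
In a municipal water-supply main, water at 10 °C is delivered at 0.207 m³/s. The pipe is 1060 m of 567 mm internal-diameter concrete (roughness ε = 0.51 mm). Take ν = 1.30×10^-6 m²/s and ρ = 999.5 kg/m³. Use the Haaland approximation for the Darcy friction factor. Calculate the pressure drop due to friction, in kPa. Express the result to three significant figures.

Δp ≈ 12.5 kPa

V = 4Q/(πD²) = 4·0.207/(π·0.567²) = 0.8198 m/s
Re = VD/ν = 0.8198·0.567/1.30×10^-6 = 3.58×10^5 → turbulent
ε/D = 0.51/567 = 8.99×10^-4
Haaland: f = 0.01995
h_f = f(L/D)V²/(2g) = 0.01995·(1060/0.567)·0.8198²/(2·9.81) = 1.278 m
Δp = ρg·h_f = 999.5·9.81·1.278 = 12.53 kPa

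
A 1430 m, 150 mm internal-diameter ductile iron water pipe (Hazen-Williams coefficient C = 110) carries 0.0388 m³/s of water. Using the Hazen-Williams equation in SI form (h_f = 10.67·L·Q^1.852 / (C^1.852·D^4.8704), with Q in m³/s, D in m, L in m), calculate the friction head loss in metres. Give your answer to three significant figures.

h_f ≈ 63.4 m

h_f = 10.67·1430·0.0388^1.852 / (110^1.852·0.150^4.8704) = 63.40 m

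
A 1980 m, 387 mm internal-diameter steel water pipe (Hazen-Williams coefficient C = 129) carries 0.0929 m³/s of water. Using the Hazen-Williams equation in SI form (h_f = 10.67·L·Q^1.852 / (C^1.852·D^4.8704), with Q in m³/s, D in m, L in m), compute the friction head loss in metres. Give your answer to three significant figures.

h_f ≈ 3.26 m

h_f = 10.67·1980·0.0929^1.852 / (129^1.852·0.387^4.8704) = 3.257 m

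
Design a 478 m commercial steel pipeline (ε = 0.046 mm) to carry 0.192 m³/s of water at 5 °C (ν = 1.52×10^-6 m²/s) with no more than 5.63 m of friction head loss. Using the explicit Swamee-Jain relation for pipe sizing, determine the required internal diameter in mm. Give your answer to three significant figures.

D ≈ 333 mm

Swamee-Jain (Type III): D = 0.66·[ε^1.25·(LQ²/(gh_f))^4.75 + ν·Q^9.4·(L/(gh_f))^5.2]^0.04
LQ²/(gh_f) = 0.3190; L/(gh_f) = 8.655
Term 1 = ε^1.25·(…)^4.75 = 1.67×10^-8; Term 2 = ν·Q^9.4·(…)^5.2 = 2.08×10^-8
D = 0.66·(1.67×10^-8 + 2.08×10^-8)^0.04 = 0.3330 m = 333 mm
Check: V = 2.20 m/s, Re = 4.83×10^5, f = 0.01495, h_f = 5.31 m ≈ 5.63 m ✓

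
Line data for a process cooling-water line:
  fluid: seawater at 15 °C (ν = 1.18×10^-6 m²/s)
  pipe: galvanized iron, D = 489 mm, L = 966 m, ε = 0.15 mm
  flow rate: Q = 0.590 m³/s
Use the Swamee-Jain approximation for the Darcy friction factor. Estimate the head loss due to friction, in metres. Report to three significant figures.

V = 4Q/(πD²) = 4·0.590/(π·0.489²) = 3.142 m/s
Re = VD/ν = 3.142·0.489/1.18×10^-6 = 1.30×10^6 → turbulent
ε/D = 0.15/489 = 3.07×10^-4
Swamee-Jain: f = 0.01566
h_f = f(L/D)V²/(2g) = 0.01566·(966/0.489)·3.142²/(2·9.81) = 15.56 m

h_f ≈ 15.6 m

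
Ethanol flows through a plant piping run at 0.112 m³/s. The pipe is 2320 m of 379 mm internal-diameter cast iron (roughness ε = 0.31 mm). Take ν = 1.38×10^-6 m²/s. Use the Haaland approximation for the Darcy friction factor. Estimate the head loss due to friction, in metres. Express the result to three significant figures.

h_f ≈ 6.09 m

V = 4Q/(πD²) = 4·0.112/(π·0.379²) = 0.9928 m/s
Re = VD/ν = 0.9928·0.379/1.38×10^-6 = 2.73×10^5 → turbulent
ε/D = 0.31/379 = 8.18×10^-4
Haaland: f = 0.01981
h_f = f(L/D)V²/(2g) = 0.01981·(2320/0.379)·0.9928²/(2·9.81) = 6.091 m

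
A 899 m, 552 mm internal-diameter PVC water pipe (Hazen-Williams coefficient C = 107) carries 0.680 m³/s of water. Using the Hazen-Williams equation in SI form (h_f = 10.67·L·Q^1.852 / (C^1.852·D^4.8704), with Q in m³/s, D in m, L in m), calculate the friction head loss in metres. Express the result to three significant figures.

h_f ≈ 14.8 m

h_f = 10.67·899·0.680^1.852 / (107^1.852·0.552^4.8704) = 14.80 m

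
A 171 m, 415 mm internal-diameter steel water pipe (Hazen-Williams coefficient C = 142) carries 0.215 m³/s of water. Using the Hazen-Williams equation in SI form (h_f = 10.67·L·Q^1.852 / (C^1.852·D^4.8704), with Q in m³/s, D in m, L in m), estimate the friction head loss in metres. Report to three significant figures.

h_f = 10.67·171·0.215^1.852 / (142^1.852·0.415^4.8704) = 0.7926 m

h_f ≈ 0.793 m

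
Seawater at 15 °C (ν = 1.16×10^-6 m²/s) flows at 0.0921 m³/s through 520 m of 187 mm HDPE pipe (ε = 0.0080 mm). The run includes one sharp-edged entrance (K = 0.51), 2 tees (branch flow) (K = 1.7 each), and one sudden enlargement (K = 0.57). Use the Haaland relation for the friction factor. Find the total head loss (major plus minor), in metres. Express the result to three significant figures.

H_L ≈ 24.0 m

V = 4Q/(πD²) = 3.353 m/s; V²/2g = 0.5732 m
Re = 5.41×10^5, ε/D = 4.28×10^-5 → f = 0.01343 (Haaland)
Major: h_f = f(L/D)·V²/2g = 0.01343·2781·0.5732 = 21.41 m
Minor: ΣK = 4.48; h_m = ΣK·V²/2g = 2.568 m
Total H_L = 21.41 + 2.568 = 23.97 m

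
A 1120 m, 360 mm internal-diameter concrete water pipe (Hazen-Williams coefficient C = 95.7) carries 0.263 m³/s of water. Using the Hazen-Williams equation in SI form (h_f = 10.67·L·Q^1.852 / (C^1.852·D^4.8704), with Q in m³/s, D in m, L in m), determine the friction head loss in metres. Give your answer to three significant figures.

h_f ≈ 31.3 m

h_f = 10.67·1120·0.263^1.852 / (95.7^1.852·0.360^4.8704) = 31.30 m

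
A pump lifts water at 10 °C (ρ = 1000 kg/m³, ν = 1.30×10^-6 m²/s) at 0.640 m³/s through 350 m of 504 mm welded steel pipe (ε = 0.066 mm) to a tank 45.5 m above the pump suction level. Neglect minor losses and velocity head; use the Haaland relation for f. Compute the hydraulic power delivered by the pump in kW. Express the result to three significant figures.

V = 4Q/(πD²) = 3.208 m/s; Re = 1.24×10^6; ε/D = 1.31×10^-4; f = 0.01357
h_f = f(L/D)V²/2g = 4.943 m
Total head H = z + h_f = 45.5 + 4.943 = 50.44 m
P_hyd = ρgQH = 1000·9.81·0.640·50.44 = 316.7 kW

P_hyd ≈ 317 kW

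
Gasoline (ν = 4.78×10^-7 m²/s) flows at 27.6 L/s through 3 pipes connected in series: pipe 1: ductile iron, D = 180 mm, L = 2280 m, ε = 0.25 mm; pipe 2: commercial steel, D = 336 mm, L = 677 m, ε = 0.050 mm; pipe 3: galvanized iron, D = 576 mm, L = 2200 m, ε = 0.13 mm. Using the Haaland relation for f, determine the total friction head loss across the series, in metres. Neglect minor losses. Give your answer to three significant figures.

H ≈ 16.8 m

Pipe 1: V = 1.085 m/s, Re = 4.08×10^5, ε/D = 0.00139, f = 0.02185, h_1 = f(L/D)V²/2g = 16.60 m
Pipe 2: V = 0.3113 m/s, Re = 2.19×10^5, ε/D = 1.49×10^-4, f = 0.01632, h_2 = f(L/D)V²/2g = 0.1624 m
Pipe 3: V = 0.1059 m/s, Re = 1.28×10^5, ε/D = 2.26×10^-4, f = 0.01814, h_3 = f(L/D)V²/2g = 0.03962 m
Series → Q common, losses add: H = Σh = 16.80 m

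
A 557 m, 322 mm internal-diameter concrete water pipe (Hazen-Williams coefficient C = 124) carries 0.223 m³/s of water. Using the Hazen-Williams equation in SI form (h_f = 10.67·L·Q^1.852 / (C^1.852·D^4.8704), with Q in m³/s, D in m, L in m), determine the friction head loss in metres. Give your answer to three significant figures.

h_f ≈ 12.2 m

h_f = 10.67·557·0.223^1.852 / (124^1.852·0.322^4.8704) = 12.22 m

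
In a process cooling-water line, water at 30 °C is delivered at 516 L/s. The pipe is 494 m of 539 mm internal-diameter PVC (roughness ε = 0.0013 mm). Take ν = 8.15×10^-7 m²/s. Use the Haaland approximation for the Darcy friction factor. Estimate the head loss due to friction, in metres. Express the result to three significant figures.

V = 4Q/(πD²) = 4·0.516/(π·0.539²) = 2.261 m/s
Re = VD/ν = 2.261·0.539/8.15×10^-7 = 1.50×10^6 → turbulent
ε/D = 0.0013/539 = 2.41×10^-6
Haaland: f = 0.01089
h_f = f(L/D)V²/(2g) = 0.01089·(494/0.539)·2.261²/(2·9.81) = 2.602 m

h_f ≈ 2.60 m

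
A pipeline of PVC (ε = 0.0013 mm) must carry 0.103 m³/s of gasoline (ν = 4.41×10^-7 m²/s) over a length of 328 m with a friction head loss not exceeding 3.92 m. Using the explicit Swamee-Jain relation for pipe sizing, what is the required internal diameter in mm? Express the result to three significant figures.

D ≈ 245 mm

Swamee-Jain (Type III): D = 0.66·[ε^1.25·(LQ²/(gh_f))^4.75 + ν·Q^9.4·(L/(gh_f))^5.2]^0.04
LQ²/(gh_f) = 0.09049; L/(gh_f) = 8.529
Term 1 = ε^1.25·(…)^4.75 = 4.86×10^-13; Term 2 = ν·Q^9.4·(…)^5.2 = 1.61×10^-11
D = 0.66·(4.86×10^-13 + 1.61×10^-11)^0.04 = 0.2445 m = 245 mm
Check: V = 2.19 m/s, Re = 1.22×10^6, f = 0.01138, h_f = 3.75 m ≈ 3.92 m ✓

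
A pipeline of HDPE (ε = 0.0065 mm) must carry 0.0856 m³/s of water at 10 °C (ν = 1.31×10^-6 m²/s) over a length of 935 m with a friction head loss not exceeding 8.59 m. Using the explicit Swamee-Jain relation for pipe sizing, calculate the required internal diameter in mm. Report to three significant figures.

D ≈ 252 mm

Swamee-Jain (Type III): D = 0.66·[ε^1.25·(LQ²/(gh_f))^4.75 + ν·Q^9.4·(L/(gh_f))^5.2]^0.04
LQ²/(gh_f) = 0.08130; L/(gh_f) = 11.10
Term 1 = ε^1.25·(…)^4.75 = 2.18×10^-12; Term 2 = ν·Q^9.4·(…)^5.2 = 3.29×10^-11
D = 0.66·(2.18×10^-12 + 3.29×10^-11)^0.04 = 0.2520 m = 252 mm
Check: V = 1.72 m/s, Re = 3.30×10^5, f = 0.01443, h_f = 8.05 m ≈ 8.59 m ✓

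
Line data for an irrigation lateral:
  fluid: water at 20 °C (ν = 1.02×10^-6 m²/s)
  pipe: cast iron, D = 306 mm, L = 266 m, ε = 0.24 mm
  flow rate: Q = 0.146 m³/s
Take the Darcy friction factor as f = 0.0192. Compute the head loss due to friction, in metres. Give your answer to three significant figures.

h_f ≈ 3.35 m

V = 4Q/(πD²) = 4·0.146/(π·0.306²) = 1.985 m/s
h_f = f(L/D)V²/(2g) = 0.01920·(266/0.306)·1.985²/(2·9.81) = 3.353 m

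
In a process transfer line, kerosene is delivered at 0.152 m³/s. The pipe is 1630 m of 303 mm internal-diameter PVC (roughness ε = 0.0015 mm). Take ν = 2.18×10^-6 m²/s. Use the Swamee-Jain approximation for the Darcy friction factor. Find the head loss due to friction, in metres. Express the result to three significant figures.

V = 4Q/(πD²) = 4·0.152/(π·0.303²) = 2.108 m/s
Re = VD/ν = 2.108·0.303/2.18×10^-6 = 2.93×10^5 → turbulent
ε/D = 0.0015/303 = 4.95×10^-6
Swamee-Jain: f = 0.01450
h_f = f(L/D)V²/(2g) = 0.01450·(1630/0.303)·2.108²/(2·9.81) = 17.66 m

h_f ≈ 17.7 m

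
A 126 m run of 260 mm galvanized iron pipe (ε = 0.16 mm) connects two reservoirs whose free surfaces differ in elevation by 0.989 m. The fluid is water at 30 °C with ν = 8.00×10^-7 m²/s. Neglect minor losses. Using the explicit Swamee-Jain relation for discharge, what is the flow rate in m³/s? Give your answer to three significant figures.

Q ≈ 0.0784 m³/s

Swamee-Jain (Type II): Q = -0.965·√(gD⁵h_f/L)·ln[ε/(3.7D) + √(3.17ν²L/(gD³h_f))]
√(gD⁵h_f/L) = √(9.81·0.260⁵·0.989/126) = 0.009565
ε/(3.7D) = 1.66×10^-4; √(3.17ν²L/(gD³h_f)) = 3.87×10^-5
Q = -0.965·0.009565·ln(2.050×10^-4) = 0.07839 m³/s
Check: V = 1.48 m/s, Re = 4.80×10^5, f = 0.01849, h_f = 0.996 m ≈ 0.989 m ✓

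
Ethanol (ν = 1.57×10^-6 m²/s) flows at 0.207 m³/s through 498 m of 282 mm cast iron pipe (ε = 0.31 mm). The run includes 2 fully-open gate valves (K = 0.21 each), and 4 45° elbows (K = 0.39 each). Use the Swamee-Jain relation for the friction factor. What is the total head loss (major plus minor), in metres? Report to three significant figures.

V = 4Q/(πD²) = 3.314 m/s; V²/2g = 0.5598 m
Re = 5.95×10^5, ε/D = 0.00110 → f = 0.02068 (Swamee-Jain)
Major: h_f = f(L/D)·V²/2g = 0.02068·1766·0.5598 = 20.45 m
Minor: ΣK = 1.98; h_m = ΣK·V²/2g = 1.108 m
Total H_L = 20.45 + 1.108 = 21.55 m

H_L ≈ 21.6 m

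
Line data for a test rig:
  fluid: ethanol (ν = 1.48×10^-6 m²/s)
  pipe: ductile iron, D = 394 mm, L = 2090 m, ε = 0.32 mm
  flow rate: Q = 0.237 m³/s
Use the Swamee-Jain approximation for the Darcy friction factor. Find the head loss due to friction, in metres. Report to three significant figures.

V = 4Q/(πD²) = 4·0.237/(π·0.394²) = 1.944 m/s
Re = VD/ν = 1.944·0.394/1.48×10^-6 = 5.17×10^5 → turbulent
ε/D = 0.32/394 = 8.12×10^-4
Swamee-Jain: f = 0.01947
h_f = f(L/D)V²/(2g) = 0.01947·(2090/0.394)·1.944²/(2·9.81) = 19.89 m

h_f ≈ 19.9 m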